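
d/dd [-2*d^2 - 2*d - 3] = -4*d - 2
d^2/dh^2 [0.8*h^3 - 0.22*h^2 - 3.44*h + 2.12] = 4.8*h - 0.44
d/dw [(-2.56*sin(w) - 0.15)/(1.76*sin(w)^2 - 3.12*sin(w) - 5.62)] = (4.5056*sin(w)^2 + 0.528*sin(w) + 13.9192)*cos(w)/(3.0976*sin(w)^4 - 10.9824*sin(w)^3 - 10.048*sin(w)^2 + 35.0688*sin(w) + 31.5844)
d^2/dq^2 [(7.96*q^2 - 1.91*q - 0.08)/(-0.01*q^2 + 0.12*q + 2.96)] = (-0.018722*q^3 - 1.413648*q^2 + 0.33864*q - 140.834496)/(1.0e-6*q^6 - 3.6e-5*q^5 - 0.000456*q^4 + 0.019584*q^3 + 0.134976*q^2 - 3.154176*q - 25.934336)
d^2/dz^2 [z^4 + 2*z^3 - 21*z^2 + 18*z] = 12*z^2 + 12*z - 42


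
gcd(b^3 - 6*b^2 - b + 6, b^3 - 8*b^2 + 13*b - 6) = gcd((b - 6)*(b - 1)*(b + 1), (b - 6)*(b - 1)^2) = b^2 - 7*b + 6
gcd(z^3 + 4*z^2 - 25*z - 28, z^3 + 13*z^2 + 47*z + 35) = z^2 + 8*z + 7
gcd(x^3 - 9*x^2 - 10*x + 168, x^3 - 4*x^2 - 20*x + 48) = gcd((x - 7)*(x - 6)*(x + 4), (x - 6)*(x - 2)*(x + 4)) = x^2 - 2*x - 24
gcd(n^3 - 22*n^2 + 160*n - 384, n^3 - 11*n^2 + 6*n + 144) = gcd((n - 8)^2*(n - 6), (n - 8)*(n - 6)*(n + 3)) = n^2 - 14*n + 48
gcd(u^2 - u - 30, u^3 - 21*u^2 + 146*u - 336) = u - 6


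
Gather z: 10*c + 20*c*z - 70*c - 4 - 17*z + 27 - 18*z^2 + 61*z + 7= -60*c - 18*z^2 + z*(20*c + 44) + 30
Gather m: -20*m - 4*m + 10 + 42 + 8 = 60 - 24*m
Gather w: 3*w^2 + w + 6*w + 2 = 3*w^2 + 7*w + 2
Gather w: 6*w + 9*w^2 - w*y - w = 9*w^2 + w*(5 - y)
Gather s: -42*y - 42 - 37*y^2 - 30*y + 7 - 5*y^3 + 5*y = -5*y^3 - 37*y^2 - 67*y - 35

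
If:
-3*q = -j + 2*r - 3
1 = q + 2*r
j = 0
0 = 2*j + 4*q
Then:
No Solution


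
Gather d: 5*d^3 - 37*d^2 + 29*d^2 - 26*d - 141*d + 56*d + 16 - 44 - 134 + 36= 5*d^3 - 8*d^2 - 111*d - 126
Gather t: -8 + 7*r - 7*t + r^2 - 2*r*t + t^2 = r^2 + 7*r + t^2 + t*(-2*r - 7) - 8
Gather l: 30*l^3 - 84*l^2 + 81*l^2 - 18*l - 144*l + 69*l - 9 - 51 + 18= 30*l^3 - 3*l^2 - 93*l - 42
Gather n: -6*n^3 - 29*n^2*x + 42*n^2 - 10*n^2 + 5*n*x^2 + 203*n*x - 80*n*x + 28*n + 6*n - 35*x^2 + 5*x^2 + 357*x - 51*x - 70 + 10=-6*n^3 + n^2*(32 - 29*x) + n*(5*x^2 + 123*x + 34) - 30*x^2 + 306*x - 60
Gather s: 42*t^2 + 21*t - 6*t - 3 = 42*t^2 + 15*t - 3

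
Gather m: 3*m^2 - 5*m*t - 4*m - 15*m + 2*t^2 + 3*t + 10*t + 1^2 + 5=3*m^2 + m*(-5*t - 19) + 2*t^2 + 13*t + 6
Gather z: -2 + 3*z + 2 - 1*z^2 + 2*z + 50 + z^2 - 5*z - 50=0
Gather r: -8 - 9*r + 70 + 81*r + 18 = 72*r + 80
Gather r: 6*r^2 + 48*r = 6*r^2 + 48*r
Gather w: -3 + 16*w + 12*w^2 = 12*w^2 + 16*w - 3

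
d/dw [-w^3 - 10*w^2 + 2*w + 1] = -3*w^2 - 20*w + 2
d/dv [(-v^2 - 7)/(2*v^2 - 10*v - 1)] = 10*(v^2 + 3*v - 7)/(4*v^4 - 40*v^3 + 96*v^2 + 20*v + 1)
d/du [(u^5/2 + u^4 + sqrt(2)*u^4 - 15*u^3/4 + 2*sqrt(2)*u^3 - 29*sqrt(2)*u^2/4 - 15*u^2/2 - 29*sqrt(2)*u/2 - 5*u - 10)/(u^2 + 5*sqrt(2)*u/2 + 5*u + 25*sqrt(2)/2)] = (12*u^6 + 56*sqrt(2)*u^5 + 96*u^5 + 210*u^4 + 446*sqrt(2)*u^4 + 410*sqrt(2)*u^3 + 660*u^3 - 1449*sqrt(2)*u^2 + 650*u^2 - 2740*u - 1500*sqrt(2)*u - 2500 - 300*sqrt(2))/(4*(2*u^4 + 10*sqrt(2)*u^3 + 20*u^3 + 75*u^2 + 100*sqrt(2)*u^2 + 250*u + 250*sqrt(2)*u + 625))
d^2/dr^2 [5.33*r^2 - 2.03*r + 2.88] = 10.6600000000000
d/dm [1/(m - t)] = -1/(m - t)^2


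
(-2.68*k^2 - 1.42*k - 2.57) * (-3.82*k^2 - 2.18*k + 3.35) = 10.2376*k^4 + 11.2668*k^3 + 3.935*k^2 + 0.8456*k - 8.6095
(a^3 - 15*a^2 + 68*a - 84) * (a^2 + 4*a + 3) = a^5 - 11*a^4 + 11*a^3 + 143*a^2 - 132*a - 252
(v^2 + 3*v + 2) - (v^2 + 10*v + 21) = -7*v - 19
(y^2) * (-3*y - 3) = -3*y^3 - 3*y^2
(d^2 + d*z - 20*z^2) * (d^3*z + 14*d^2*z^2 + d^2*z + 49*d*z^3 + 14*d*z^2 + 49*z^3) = d^5*z + 15*d^4*z^2 + d^4*z + 43*d^3*z^3 + 15*d^3*z^2 - 231*d^2*z^4 + 43*d^2*z^3 - 980*d*z^5 - 231*d*z^4 - 980*z^5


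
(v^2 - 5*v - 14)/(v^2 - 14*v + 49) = (v + 2)/(v - 7)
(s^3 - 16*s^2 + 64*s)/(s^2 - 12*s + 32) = s*(s - 8)/(s - 4)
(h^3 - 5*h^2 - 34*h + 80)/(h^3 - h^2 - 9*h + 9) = (h^3 - 5*h^2 - 34*h + 80)/(h^3 - h^2 - 9*h + 9)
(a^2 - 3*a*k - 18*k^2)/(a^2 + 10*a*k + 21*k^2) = (a - 6*k)/(a + 7*k)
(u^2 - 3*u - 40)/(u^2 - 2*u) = (u^2 - 3*u - 40)/(u*(u - 2))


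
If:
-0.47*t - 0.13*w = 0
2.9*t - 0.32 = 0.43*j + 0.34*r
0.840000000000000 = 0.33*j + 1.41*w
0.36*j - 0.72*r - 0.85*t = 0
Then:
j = -2.24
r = -0.75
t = -0.31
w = 1.12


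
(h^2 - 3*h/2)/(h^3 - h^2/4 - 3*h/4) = 2*(3 - 2*h)/(-4*h^2 + h + 3)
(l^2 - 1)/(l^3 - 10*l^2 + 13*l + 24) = (l - 1)/(l^2 - 11*l + 24)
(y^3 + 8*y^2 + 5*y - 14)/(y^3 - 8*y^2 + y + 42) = (y^2 + 6*y - 7)/(y^2 - 10*y + 21)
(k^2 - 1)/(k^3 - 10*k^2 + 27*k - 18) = (k + 1)/(k^2 - 9*k + 18)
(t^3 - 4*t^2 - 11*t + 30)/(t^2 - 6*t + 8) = (t^2 - 2*t - 15)/(t - 4)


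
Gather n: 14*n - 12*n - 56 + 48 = 2*n - 8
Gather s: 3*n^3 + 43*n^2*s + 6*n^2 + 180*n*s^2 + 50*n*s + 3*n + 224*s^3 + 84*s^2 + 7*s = 3*n^3 + 6*n^2 + 3*n + 224*s^3 + s^2*(180*n + 84) + s*(43*n^2 + 50*n + 7)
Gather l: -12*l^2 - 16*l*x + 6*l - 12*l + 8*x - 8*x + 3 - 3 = -12*l^2 + l*(-16*x - 6)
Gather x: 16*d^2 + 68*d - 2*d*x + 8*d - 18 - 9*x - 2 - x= 16*d^2 + 76*d + x*(-2*d - 10) - 20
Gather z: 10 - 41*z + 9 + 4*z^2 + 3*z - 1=4*z^2 - 38*z + 18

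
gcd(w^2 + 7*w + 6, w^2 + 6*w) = w + 6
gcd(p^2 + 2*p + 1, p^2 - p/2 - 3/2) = p + 1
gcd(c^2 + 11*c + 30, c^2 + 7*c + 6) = c + 6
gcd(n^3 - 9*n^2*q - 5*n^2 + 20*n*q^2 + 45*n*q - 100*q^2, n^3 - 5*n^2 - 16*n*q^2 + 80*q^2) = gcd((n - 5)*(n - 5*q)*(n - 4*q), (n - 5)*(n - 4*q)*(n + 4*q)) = -n^2 + 4*n*q + 5*n - 20*q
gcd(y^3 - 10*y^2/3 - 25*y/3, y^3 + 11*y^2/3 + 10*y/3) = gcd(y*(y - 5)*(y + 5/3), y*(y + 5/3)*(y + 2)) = y^2 + 5*y/3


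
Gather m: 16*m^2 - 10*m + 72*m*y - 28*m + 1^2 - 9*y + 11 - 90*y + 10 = 16*m^2 + m*(72*y - 38) - 99*y + 22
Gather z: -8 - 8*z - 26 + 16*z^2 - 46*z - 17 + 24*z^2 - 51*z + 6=40*z^2 - 105*z - 45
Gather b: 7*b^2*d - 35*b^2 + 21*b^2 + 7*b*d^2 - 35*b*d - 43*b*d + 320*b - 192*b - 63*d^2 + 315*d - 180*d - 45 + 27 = b^2*(7*d - 14) + b*(7*d^2 - 78*d + 128) - 63*d^2 + 135*d - 18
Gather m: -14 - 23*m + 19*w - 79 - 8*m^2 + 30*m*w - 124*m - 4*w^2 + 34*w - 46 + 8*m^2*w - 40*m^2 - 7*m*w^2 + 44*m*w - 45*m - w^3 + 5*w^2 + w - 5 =m^2*(8*w - 48) + m*(-7*w^2 + 74*w - 192) - w^3 + w^2 + 54*w - 144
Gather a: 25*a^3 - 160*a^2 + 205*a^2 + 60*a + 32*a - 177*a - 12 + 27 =25*a^3 + 45*a^2 - 85*a + 15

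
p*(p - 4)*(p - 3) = p^3 - 7*p^2 + 12*p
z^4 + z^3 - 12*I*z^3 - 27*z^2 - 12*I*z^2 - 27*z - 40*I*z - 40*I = (z - 8*I)*(z - 5*I)*(-I*z + 1)*(I*z + I)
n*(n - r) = n^2 - n*r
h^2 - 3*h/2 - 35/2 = (h - 5)*(h + 7/2)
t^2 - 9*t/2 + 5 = (t - 5/2)*(t - 2)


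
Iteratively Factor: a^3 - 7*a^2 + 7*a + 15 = (a - 5)*(a^2 - 2*a - 3) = (a - 5)*(a + 1)*(a - 3)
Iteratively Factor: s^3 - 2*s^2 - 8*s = (s - 4)*(s^2 + 2*s) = (s - 4)*(s + 2)*(s)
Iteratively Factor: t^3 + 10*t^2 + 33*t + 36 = (t + 3)*(t^2 + 7*t + 12) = (t + 3)^2*(t + 4)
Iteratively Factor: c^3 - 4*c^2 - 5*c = (c + 1)*(c^2 - 5*c) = (c - 5)*(c + 1)*(c)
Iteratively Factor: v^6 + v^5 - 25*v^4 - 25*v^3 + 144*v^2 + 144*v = (v + 3)*(v^5 - 2*v^4 - 19*v^3 + 32*v^2 + 48*v) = (v - 4)*(v + 3)*(v^4 + 2*v^3 - 11*v^2 - 12*v) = (v - 4)*(v - 3)*(v + 3)*(v^3 + 5*v^2 + 4*v) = (v - 4)*(v - 3)*(v + 3)*(v + 4)*(v^2 + v) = v*(v - 4)*(v - 3)*(v + 3)*(v + 4)*(v + 1)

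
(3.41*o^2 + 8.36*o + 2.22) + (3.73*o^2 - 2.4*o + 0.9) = 7.14*o^2 + 5.96*o + 3.12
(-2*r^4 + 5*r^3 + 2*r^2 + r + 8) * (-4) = 8*r^4 - 20*r^3 - 8*r^2 - 4*r - 32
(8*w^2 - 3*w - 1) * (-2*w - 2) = -16*w^3 - 10*w^2 + 8*w + 2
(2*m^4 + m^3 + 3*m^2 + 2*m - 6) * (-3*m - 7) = -6*m^5 - 17*m^4 - 16*m^3 - 27*m^2 + 4*m + 42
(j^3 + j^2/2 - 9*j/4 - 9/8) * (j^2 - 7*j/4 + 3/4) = j^5 - 5*j^4/4 - 19*j^3/8 + 51*j^2/16 + 9*j/32 - 27/32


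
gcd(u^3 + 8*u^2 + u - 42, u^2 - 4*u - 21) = u + 3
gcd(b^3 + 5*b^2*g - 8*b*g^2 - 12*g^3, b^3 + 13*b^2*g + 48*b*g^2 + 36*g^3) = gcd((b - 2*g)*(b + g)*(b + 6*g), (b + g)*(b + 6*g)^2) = b^2 + 7*b*g + 6*g^2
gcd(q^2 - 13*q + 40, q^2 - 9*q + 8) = q - 8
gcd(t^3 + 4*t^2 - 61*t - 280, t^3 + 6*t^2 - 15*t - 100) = t + 5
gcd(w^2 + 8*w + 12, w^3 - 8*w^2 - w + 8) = 1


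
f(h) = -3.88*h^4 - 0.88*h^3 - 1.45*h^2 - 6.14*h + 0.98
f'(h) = -15.52*h^3 - 2.64*h^2 - 2.9*h - 6.14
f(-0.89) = 3.48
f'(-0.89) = 5.29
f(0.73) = -5.72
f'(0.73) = -15.70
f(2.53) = -197.06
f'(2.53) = -281.71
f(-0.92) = 3.31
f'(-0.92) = 6.38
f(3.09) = -411.53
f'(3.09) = -498.20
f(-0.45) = 3.37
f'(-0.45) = -3.96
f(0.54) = -3.23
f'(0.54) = -10.92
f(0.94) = -9.83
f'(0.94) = -24.09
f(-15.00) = -193688.17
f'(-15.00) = 51823.36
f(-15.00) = -193688.17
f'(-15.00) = 51823.36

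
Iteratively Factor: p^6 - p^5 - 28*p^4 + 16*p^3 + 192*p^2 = (p)*(p^5 - p^4 - 28*p^3 + 16*p^2 + 192*p) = p*(p - 4)*(p^4 + 3*p^3 - 16*p^2 - 48*p) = p*(p - 4)*(p + 3)*(p^3 - 16*p) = p^2*(p - 4)*(p + 3)*(p^2 - 16) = p^2*(p - 4)*(p + 3)*(p + 4)*(p - 4)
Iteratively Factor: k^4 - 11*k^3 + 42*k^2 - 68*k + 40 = (k - 2)*(k^3 - 9*k^2 + 24*k - 20) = (k - 2)^2*(k^2 - 7*k + 10) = (k - 2)^3*(k - 5)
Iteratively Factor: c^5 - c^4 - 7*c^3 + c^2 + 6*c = (c + 2)*(c^4 - 3*c^3 - c^2 + 3*c) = (c + 1)*(c + 2)*(c^3 - 4*c^2 + 3*c) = (c - 1)*(c + 1)*(c + 2)*(c^2 - 3*c) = (c - 3)*(c - 1)*(c + 1)*(c + 2)*(c)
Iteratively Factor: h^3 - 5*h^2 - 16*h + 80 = (h + 4)*(h^2 - 9*h + 20) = (h - 4)*(h + 4)*(h - 5)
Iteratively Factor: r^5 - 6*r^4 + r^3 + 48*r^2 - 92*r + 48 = (r - 2)*(r^4 - 4*r^3 - 7*r^2 + 34*r - 24) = (r - 2)^2*(r^3 - 2*r^2 - 11*r + 12) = (r - 2)^2*(r - 1)*(r^2 - r - 12) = (r - 2)^2*(r - 1)*(r + 3)*(r - 4)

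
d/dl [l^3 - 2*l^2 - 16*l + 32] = 3*l^2 - 4*l - 16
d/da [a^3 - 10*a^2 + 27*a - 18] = 3*a^2 - 20*a + 27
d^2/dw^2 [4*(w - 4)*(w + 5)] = 8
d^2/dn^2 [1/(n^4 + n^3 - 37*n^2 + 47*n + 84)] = 2*((-6*n^2 - 3*n + 37)*(n^4 + n^3 - 37*n^2 + 47*n + 84) + (4*n^3 + 3*n^2 - 74*n + 47)^2)/(n^4 + n^3 - 37*n^2 + 47*n + 84)^3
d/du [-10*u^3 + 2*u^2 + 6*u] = -30*u^2 + 4*u + 6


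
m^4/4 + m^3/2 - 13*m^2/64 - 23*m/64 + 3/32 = (m/4 + 1/2)*(m - 3/4)*(m - 1/4)*(m + 1)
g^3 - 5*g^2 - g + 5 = (g - 5)*(g - 1)*(g + 1)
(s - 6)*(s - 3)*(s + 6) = s^3 - 3*s^2 - 36*s + 108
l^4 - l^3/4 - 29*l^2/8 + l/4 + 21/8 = (l - 7/4)*(l - 1)*(l + 1)*(l + 3/2)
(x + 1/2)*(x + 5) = x^2 + 11*x/2 + 5/2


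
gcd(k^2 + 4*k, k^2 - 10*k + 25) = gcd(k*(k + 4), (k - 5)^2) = 1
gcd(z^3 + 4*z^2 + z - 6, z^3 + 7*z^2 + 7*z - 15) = z^2 + 2*z - 3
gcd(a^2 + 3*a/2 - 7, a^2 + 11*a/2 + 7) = a + 7/2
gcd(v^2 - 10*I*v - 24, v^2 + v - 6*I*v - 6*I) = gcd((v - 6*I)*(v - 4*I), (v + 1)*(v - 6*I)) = v - 6*I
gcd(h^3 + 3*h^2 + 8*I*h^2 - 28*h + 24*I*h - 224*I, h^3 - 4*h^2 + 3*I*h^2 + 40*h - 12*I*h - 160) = h^2 + h*(-4 + 8*I) - 32*I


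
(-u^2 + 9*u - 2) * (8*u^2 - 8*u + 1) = -8*u^4 + 80*u^3 - 89*u^2 + 25*u - 2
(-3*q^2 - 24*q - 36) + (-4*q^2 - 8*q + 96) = -7*q^2 - 32*q + 60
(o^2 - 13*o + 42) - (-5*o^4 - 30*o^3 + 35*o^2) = 5*o^4 + 30*o^3 - 34*o^2 - 13*o + 42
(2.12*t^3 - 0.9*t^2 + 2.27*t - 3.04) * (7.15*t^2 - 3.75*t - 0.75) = 15.158*t^5 - 14.385*t^4 + 18.0155*t^3 - 29.5735*t^2 + 9.6975*t + 2.28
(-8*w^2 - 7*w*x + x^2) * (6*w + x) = -48*w^3 - 50*w^2*x - w*x^2 + x^3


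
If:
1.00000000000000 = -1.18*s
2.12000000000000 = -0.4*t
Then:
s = -0.85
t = -5.30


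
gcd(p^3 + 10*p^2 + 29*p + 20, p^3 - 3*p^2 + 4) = p + 1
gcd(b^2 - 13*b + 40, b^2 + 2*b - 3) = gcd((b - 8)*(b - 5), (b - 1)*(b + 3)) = 1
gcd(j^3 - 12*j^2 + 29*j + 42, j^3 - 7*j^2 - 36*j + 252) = j^2 - 13*j + 42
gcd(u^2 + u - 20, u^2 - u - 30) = u + 5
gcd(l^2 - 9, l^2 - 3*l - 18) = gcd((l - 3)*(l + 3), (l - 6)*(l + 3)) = l + 3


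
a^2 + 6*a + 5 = (a + 1)*(a + 5)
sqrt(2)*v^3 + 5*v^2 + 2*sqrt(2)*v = v*(v + 2*sqrt(2))*(sqrt(2)*v + 1)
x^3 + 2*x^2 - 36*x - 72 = (x - 6)*(x + 2)*(x + 6)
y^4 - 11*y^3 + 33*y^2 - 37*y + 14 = (y - 7)*(y - 2)*(y - 1)^2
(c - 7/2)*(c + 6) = c^2 + 5*c/2 - 21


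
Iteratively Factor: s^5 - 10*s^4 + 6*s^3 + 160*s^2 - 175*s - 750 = (s - 5)*(s^4 - 5*s^3 - 19*s^2 + 65*s + 150) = (s - 5)*(s + 3)*(s^3 - 8*s^2 + 5*s + 50) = (s - 5)^2*(s + 3)*(s^2 - 3*s - 10) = (s - 5)^3*(s + 3)*(s + 2)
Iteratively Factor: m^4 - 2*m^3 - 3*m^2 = (m + 1)*(m^3 - 3*m^2) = (m - 3)*(m + 1)*(m^2) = m*(m - 3)*(m + 1)*(m)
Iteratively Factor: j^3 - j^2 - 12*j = (j)*(j^2 - j - 12) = j*(j + 3)*(j - 4)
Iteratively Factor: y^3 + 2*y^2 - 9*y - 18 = (y + 2)*(y^2 - 9) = (y - 3)*(y + 2)*(y + 3)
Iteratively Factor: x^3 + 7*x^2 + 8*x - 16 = (x + 4)*(x^2 + 3*x - 4) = (x - 1)*(x + 4)*(x + 4)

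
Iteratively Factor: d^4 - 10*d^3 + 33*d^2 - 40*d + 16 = (d - 4)*(d^3 - 6*d^2 + 9*d - 4) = (d - 4)^2*(d^2 - 2*d + 1) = (d - 4)^2*(d - 1)*(d - 1)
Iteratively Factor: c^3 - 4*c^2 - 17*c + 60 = (c + 4)*(c^2 - 8*c + 15) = (c - 5)*(c + 4)*(c - 3)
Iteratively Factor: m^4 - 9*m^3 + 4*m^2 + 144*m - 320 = (m - 4)*(m^3 - 5*m^2 - 16*m + 80) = (m - 4)^2*(m^2 - m - 20) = (m - 5)*(m - 4)^2*(m + 4)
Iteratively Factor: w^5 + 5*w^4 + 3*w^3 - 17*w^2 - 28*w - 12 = (w + 2)*(w^4 + 3*w^3 - 3*w^2 - 11*w - 6) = (w - 2)*(w + 2)*(w^3 + 5*w^2 + 7*w + 3) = (w - 2)*(w + 1)*(w + 2)*(w^2 + 4*w + 3) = (w - 2)*(w + 1)*(w + 2)*(w + 3)*(w + 1)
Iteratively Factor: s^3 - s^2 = (s - 1)*(s^2) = s*(s - 1)*(s)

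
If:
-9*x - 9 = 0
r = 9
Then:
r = 9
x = -1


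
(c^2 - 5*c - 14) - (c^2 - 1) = -5*c - 13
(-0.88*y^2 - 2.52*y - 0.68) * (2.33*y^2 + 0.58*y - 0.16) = -2.0504*y^4 - 6.382*y^3 - 2.9052*y^2 + 0.00879999999999997*y + 0.1088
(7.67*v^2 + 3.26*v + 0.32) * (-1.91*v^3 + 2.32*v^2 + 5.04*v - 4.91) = -14.6497*v^5 + 11.5678*v^4 + 45.6088*v^3 - 20.4869*v^2 - 14.3938*v - 1.5712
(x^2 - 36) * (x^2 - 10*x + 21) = x^4 - 10*x^3 - 15*x^2 + 360*x - 756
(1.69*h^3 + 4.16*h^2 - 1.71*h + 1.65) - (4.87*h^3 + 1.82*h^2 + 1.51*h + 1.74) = -3.18*h^3 + 2.34*h^2 - 3.22*h - 0.0900000000000001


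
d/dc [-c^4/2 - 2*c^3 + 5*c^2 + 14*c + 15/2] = -2*c^3 - 6*c^2 + 10*c + 14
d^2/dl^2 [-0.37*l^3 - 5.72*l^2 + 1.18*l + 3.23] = -2.22*l - 11.44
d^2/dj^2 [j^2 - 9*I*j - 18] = 2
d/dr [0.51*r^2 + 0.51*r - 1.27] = 1.02*r + 0.51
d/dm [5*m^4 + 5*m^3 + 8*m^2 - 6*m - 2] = 20*m^3 + 15*m^2 + 16*m - 6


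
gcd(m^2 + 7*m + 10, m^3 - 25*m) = m + 5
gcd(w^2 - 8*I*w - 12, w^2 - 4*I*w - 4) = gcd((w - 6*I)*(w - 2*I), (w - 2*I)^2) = w - 2*I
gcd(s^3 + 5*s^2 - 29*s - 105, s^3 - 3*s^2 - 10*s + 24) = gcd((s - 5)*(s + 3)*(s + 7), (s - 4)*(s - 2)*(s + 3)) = s + 3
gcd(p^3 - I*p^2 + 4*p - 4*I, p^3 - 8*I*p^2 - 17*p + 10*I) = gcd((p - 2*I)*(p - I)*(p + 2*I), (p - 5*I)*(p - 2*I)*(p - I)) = p^2 - 3*I*p - 2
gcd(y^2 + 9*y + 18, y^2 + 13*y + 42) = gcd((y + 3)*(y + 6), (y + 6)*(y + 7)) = y + 6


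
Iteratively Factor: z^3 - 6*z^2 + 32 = (z - 4)*(z^2 - 2*z - 8) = (z - 4)*(z + 2)*(z - 4)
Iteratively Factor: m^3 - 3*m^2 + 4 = (m - 2)*(m^2 - m - 2) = (m - 2)^2*(m + 1)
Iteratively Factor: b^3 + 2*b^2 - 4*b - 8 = (b + 2)*(b^2 - 4) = (b + 2)^2*(b - 2)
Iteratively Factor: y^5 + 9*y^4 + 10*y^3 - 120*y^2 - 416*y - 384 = (y - 4)*(y^4 + 13*y^3 + 62*y^2 + 128*y + 96) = (y - 4)*(y + 2)*(y^3 + 11*y^2 + 40*y + 48) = (y - 4)*(y + 2)*(y + 4)*(y^2 + 7*y + 12) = (y - 4)*(y + 2)*(y + 3)*(y + 4)*(y + 4)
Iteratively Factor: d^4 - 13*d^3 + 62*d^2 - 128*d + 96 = (d - 4)*(d^3 - 9*d^2 + 26*d - 24) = (d - 4)*(d - 2)*(d^2 - 7*d + 12) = (d - 4)^2*(d - 2)*(d - 3)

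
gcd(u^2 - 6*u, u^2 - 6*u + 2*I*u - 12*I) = u - 6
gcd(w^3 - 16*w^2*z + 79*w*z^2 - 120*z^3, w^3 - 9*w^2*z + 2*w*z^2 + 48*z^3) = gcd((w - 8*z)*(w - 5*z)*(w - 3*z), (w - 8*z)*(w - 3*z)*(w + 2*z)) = w^2 - 11*w*z + 24*z^2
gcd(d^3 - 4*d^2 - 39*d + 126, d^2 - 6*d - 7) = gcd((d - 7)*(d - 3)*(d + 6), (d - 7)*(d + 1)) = d - 7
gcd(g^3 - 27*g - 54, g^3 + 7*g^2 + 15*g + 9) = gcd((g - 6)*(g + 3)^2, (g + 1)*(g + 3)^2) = g^2 + 6*g + 9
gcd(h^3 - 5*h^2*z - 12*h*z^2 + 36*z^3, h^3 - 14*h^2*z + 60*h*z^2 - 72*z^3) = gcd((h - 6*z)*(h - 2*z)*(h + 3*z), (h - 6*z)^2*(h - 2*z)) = h^2 - 8*h*z + 12*z^2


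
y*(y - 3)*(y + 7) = y^3 + 4*y^2 - 21*y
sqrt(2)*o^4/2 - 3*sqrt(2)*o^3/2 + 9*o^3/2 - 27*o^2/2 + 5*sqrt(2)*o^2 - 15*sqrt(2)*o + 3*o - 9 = (o - 3)*(o + sqrt(2)/2)*(o + 3*sqrt(2))*(sqrt(2)*o/2 + 1)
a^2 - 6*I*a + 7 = (a - 7*I)*(a + I)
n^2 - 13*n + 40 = (n - 8)*(n - 5)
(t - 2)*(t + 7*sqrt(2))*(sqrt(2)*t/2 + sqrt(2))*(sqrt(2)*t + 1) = t^4 + 15*sqrt(2)*t^3/2 + 3*t^2 - 30*sqrt(2)*t - 28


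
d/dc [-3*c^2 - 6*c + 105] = -6*c - 6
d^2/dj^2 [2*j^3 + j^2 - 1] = 12*j + 2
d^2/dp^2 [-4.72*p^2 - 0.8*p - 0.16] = -9.44000000000000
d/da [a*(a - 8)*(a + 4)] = 3*a^2 - 8*a - 32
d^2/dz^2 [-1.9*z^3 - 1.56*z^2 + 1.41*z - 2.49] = -11.4*z - 3.12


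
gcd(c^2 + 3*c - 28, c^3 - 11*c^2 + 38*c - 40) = c - 4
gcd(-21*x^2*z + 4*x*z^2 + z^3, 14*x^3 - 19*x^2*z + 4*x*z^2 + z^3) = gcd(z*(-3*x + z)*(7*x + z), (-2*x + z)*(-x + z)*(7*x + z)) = 7*x + z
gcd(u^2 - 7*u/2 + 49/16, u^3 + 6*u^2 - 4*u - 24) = 1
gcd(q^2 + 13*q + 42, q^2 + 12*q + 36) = q + 6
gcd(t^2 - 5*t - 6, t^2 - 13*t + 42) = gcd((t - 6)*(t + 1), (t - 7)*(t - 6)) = t - 6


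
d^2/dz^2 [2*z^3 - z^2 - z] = 12*z - 2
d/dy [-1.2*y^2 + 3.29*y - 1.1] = 3.29 - 2.4*y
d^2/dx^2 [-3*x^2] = -6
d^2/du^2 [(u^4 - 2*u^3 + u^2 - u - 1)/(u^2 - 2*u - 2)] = 2*(u^6 - 6*u^5 + 6*u^4 + 21*u^3 + 3*u^2 - 24*u + 2)/(u^6 - 6*u^5 + 6*u^4 + 16*u^3 - 12*u^2 - 24*u - 8)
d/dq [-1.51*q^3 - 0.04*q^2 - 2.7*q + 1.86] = -4.53*q^2 - 0.08*q - 2.7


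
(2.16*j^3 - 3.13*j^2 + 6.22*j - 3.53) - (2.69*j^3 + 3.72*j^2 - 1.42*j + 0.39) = -0.53*j^3 - 6.85*j^2 + 7.64*j - 3.92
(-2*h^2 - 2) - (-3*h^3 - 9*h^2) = 3*h^3 + 7*h^2 - 2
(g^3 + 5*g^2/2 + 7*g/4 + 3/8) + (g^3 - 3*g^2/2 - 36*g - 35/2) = 2*g^3 + g^2 - 137*g/4 - 137/8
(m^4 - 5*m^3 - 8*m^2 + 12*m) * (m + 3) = m^5 - 2*m^4 - 23*m^3 - 12*m^2 + 36*m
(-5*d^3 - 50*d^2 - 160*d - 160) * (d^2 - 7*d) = -5*d^5 - 15*d^4 + 190*d^3 + 960*d^2 + 1120*d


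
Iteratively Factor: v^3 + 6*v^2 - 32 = (v + 4)*(v^2 + 2*v - 8) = (v - 2)*(v + 4)*(v + 4)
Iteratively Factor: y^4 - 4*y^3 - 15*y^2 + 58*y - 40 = (y - 5)*(y^3 + y^2 - 10*y + 8) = (y - 5)*(y - 2)*(y^2 + 3*y - 4) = (y - 5)*(y - 2)*(y - 1)*(y + 4)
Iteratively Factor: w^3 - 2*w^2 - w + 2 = (w - 2)*(w^2 - 1) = (w - 2)*(w + 1)*(w - 1)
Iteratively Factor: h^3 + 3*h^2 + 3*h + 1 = (h + 1)*(h^2 + 2*h + 1) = (h + 1)^2*(h + 1)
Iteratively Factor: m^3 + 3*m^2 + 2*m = (m + 1)*(m^2 + 2*m) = m*(m + 1)*(m + 2)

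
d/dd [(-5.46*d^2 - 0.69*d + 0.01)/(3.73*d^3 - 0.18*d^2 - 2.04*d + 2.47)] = (20.3658*d^4 + 5.1474*d^3 + 10.9023*d^2 - 26.9688*d - 1.6839)/(13.9129*d^6 - 1.3428*d^5 - 15.186*d^4 + 19.1606*d^3 + 3.2724*d^2 - 10.0776*d + 6.1009)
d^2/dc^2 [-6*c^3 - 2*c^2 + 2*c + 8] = -36*c - 4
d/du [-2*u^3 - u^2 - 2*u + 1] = -6*u^2 - 2*u - 2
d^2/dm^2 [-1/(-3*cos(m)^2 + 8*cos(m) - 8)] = 2*(18*sin(m)^4 + 7*sin(m)^2 + 77*cos(m) - 9*cos(3*m) - 65)/(3*sin(m)^2 + 8*cos(m) - 11)^3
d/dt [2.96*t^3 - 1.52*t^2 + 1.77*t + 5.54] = 8.88*t^2 - 3.04*t + 1.77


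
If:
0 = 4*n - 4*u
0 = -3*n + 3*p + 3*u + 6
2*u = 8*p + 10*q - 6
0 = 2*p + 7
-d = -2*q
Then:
No Solution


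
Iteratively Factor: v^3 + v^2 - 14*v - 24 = (v - 4)*(v^2 + 5*v + 6) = (v - 4)*(v + 2)*(v + 3)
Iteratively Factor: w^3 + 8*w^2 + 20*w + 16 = (w + 4)*(w^2 + 4*w + 4) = (w + 2)*(w + 4)*(w + 2)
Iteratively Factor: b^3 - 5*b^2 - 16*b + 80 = (b - 5)*(b^2 - 16) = (b - 5)*(b - 4)*(b + 4)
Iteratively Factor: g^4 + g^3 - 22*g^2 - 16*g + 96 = (g - 4)*(g^3 + 5*g^2 - 2*g - 24) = (g - 4)*(g + 3)*(g^2 + 2*g - 8) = (g - 4)*(g + 3)*(g + 4)*(g - 2)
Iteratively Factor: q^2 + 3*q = (q)*(q + 3)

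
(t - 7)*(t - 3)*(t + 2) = t^3 - 8*t^2 + t + 42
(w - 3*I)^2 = w^2 - 6*I*w - 9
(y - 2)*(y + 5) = y^2 + 3*y - 10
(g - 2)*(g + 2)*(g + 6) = g^3 + 6*g^2 - 4*g - 24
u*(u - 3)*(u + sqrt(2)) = u^3 - 3*u^2 + sqrt(2)*u^2 - 3*sqrt(2)*u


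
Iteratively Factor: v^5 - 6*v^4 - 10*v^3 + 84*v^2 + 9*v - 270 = (v - 3)*(v^4 - 3*v^3 - 19*v^2 + 27*v + 90) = (v - 5)*(v - 3)*(v^3 + 2*v^2 - 9*v - 18) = (v - 5)*(v - 3)*(v + 2)*(v^2 - 9) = (v - 5)*(v - 3)*(v + 2)*(v + 3)*(v - 3)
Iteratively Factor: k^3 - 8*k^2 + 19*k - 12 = (k - 4)*(k^2 - 4*k + 3) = (k - 4)*(k - 3)*(k - 1)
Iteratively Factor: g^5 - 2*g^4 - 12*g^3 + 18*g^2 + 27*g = (g + 3)*(g^4 - 5*g^3 + 3*g^2 + 9*g) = g*(g + 3)*(g^3 - 5*g^2 + 3*g + 9) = g*(g + 1)*(g + 3)*(g^2 - 6*g + 9) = g*(g - 3)*(g + 1)*(g + 3)*(g - 3)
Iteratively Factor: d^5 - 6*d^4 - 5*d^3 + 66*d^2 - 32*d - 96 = (d + 3)*(d^4 - 9*d^3 + 22*d^2 - 32) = (d - 2)*(d + 3)*(d^3 - 7*d^2 + 8*d + 16) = (d - 2)*(d + 1)*(d + 3)*(d^2 - 8*d + 16) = (d - 4)*(d - 2)*(d + 1)*(d + 3)*(d - 4)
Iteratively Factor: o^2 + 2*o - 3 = (o + 3)*(o - 1)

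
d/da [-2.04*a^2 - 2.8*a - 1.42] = -4.08*a - 2.8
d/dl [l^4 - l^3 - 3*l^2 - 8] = l*(4*l^2 - 3*l - 6)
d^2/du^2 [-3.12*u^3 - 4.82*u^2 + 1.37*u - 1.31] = -18.72*u - 9.64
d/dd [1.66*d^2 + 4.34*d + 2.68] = 3.32*d + 4.34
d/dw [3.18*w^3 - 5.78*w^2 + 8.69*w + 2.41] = 9.54*w^2 - 11.56*w + 8.69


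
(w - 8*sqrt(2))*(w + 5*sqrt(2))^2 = w^3 + 2*sqrt(2)*w^2 - 110*w - 400*sqrt(2)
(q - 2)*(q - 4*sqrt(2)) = q^2 - 4*sqrt(2)*q - 2*q + 8*sqrt(2)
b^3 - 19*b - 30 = (b - 5)*(b + 2)*(b + 3)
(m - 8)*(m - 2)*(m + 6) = m^3 - 4*m^2 - 44*m + 96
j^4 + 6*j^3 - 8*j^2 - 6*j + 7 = (j - 1)^2*(j + 1)*(j + 7)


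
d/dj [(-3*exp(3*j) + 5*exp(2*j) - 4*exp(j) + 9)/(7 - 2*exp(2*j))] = (6*exp(4*j) - 71*exp(2*j) + 106*exp(j) - 28)*exp(j)/(4*exp(4*j) - 28*exp(2*j) + 49)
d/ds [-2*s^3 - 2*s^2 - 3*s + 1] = -6*s^2 - 4*s - 3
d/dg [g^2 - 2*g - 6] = 2*g - 2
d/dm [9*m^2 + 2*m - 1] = 18*m + 2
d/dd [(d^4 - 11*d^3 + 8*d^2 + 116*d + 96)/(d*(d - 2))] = (2*d^5 - 17*d^4 + 44*d^3 - 132*d^2 - 192*d + 192)/(d^2*(d^2 - 4*d + 4))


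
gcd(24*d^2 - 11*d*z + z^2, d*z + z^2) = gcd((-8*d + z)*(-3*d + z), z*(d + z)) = 1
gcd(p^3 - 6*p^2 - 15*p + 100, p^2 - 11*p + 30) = p - 5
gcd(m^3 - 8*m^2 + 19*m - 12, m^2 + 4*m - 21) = m - 3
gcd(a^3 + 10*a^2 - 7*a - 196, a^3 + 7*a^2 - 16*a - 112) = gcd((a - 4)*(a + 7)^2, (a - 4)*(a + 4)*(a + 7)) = a^2 + 3*a - 28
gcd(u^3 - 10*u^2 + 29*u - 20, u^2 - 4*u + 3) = u - 1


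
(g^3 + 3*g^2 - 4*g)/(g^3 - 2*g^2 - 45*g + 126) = g*(g^2 + 3*g - 4)/(g^3 - 2*g^2 - 45*g + 126)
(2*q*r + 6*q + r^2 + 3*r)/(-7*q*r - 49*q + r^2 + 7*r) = (-2*q*r - 6*q - r^2 - 3*r)/(7*q*r + 49*q - r^2 - 7*r)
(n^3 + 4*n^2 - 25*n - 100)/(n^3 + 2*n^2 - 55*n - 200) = (n^2 - n - 20)/(n^2 - 3*n - 40)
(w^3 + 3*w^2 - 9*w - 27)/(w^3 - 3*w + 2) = (w^3 + 3*w^2 - 9*w - 27)/(w^3 - 3*w + 2)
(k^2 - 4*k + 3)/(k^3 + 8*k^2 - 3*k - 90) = (k - 1)/(k^2 + 11*k + 30)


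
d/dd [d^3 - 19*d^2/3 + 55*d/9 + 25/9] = 3*d^2 - 38*d/3 + 55/9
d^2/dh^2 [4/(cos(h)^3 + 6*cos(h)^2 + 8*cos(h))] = 4*((35*cos(h) + 48*cos(2*h) + 9*cos(3*h))*(cos(h)^2 + 6*cos(h) + 8)*cos(h)/4 + 2*(3*cos(h)^2 + 12*cos(h) + 8)^2*sin(h)^2)/((cos(h)^2 + 6*cos(h) + 8)^3*cos(h)^3)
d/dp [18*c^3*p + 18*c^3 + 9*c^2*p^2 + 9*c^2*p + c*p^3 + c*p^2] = c*(18*c^2 + 18*c*p + 9*c + 3*p^2 + 2*p)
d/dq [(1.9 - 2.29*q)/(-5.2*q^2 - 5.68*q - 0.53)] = (-11.908*q^2 + 19.76*q + 12.0057)/(27.04*q^4 + 59.072*q^3 + 37.7744*q^2 + 6.0208*q + 0.2809)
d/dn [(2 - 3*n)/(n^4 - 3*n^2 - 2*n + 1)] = (-3*n^4 + 9*n^2 + 6*n - 2*(3*n - 2)*(-2*n^3 + 3*n + 1) - 3)/(n^4 - 3*n^2 - 2*n + 1)^2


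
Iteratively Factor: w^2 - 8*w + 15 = (w - 3)*(w - 5)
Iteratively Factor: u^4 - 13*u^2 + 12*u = (u - 3)*(u^3 + 3*u^2 - 4*u) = (u - 3)*(u - 1)*(u^2 + 4*u) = u*(u - 3)*(u - 1)*(u + 4)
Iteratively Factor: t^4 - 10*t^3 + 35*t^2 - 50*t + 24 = (t - 1)*(t^3 - 9*t^2 + 26*t - 24) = (t - 2)*(t - 1)*(t^2 - 7*t + 12) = (t - 3)*(t - 2)*(t - 1)*(t - 4)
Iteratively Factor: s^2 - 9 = (s - 3)*(s + 3)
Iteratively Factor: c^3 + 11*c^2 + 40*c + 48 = (c + 4)*(c^2 + 7*c + 12) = (c + 4)^2*(c + 3)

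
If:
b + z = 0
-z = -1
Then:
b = -1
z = 1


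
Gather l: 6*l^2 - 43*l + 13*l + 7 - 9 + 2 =6*l^2 - 30*l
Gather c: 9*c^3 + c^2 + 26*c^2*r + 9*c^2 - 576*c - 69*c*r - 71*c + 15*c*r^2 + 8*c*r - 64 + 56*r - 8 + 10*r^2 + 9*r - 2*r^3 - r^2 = 9*c^3 + c^2*(26*r + 10) + c*(15*r^2 - 61*r - 647) - 2*r^3 + 9*r^2 + 65*r - 72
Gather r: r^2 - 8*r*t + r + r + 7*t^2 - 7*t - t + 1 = r^2 + r*(2 - 8*t) + 7*t^2 - 8*t + 1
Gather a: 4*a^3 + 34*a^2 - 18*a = 4*a^3 + 34*a^2 - 18*a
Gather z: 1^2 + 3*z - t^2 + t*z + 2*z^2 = -t^2 + 2*z^2 + z*(t + 3) + 1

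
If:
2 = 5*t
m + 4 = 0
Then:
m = -4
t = 2/5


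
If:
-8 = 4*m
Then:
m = -2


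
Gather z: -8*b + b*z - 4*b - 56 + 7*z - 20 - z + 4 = -12*b + z*(b + 6) - 72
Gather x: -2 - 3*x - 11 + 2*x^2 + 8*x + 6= 2*x^2 + 5*x - 7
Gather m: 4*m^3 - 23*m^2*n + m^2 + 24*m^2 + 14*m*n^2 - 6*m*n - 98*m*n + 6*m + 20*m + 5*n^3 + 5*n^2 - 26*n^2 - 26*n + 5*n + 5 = 4*m^3 + m^2*(25 - 23*n) + m*(14*n^2 - 104*n + 26) + 5*n^3 - 21*n^2 - 21*n + 5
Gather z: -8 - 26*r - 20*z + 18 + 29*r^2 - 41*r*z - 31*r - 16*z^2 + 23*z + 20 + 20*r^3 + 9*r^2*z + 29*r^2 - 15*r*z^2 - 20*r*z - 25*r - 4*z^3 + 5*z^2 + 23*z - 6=20*r^3 + 58*r^2 - 82*r - 4*z^3 + z^2*(-15*r - 11) + z*(9*r^2 - 61*r + 26) + 24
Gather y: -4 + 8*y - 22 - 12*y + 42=16 - 4*y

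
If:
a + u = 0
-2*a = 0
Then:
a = 0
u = 0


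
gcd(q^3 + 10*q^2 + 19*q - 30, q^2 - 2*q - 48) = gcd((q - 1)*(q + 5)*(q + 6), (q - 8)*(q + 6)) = q + 6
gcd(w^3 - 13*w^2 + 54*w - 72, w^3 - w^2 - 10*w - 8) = w - 4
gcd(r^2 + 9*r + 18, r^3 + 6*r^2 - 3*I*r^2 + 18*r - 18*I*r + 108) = r + 6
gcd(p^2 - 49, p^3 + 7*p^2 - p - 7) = p + 7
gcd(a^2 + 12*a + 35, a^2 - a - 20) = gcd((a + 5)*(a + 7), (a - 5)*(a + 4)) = 1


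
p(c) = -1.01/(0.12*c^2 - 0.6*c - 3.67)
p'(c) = -1.01*(0.6 - 0.24*c)/(0.12*c^2 - 0.6*c - 3.67)^2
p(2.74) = 0.23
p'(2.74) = 0.00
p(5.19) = 0.28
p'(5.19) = 0.05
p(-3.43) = 5.04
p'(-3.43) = -35.86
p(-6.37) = -0.20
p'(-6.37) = -0.09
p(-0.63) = 0.31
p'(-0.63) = -0.07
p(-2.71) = 0.87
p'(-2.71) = -0.93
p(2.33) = 0.23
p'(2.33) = -0.00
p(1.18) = 0.24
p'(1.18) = -0.02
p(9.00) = -1.55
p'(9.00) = 3.73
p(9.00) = -1.55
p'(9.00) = 3.73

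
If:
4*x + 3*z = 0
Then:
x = -3*z/4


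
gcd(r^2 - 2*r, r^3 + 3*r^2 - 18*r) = r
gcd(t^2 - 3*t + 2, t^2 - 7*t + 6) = t - 1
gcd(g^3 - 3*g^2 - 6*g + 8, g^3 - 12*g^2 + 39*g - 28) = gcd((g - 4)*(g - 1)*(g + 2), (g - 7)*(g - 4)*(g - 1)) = g^2 - 5*g + 4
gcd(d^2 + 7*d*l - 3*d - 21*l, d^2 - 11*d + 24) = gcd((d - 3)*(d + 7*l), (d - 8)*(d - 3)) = d - 3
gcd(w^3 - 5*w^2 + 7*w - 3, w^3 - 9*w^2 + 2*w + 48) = w - 3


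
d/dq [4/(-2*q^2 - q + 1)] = 4*(4*q + 1)/(2*q^2 + q - 1)^2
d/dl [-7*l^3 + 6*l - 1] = 6 - 21*l^2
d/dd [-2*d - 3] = -2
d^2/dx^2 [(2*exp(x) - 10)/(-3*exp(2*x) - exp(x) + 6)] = (-18*exp(4*x) + 366*exp(3*x) - 126*exp(2*x) + 718*exp(x) - 12)*exp(x)/(27*exp(6*x) + 27*exp(5*x) - 153*exp(4*x) - 107*exp(3*x) + 306*exp(2*x) + 108*exp(x) - 216)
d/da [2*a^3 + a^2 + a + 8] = 6*a^2 + 2*a + 1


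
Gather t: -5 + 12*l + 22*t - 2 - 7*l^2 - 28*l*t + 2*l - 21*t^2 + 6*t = -7*l^2 + 14*l - 21*t^2 + t*(28 - 28*l) - 7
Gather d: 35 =35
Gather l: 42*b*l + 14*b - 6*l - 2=14*b + l*(42*b - 6) - 2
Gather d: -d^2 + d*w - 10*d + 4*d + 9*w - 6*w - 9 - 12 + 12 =-d^2 + d*(w - 6) + 3*w - 9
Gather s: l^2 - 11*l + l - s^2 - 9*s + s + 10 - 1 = l^2 - 10*l - s^2 - 8*s + 9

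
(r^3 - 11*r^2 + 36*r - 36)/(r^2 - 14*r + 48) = (r^2 - 5*r + 6)/(r - 8)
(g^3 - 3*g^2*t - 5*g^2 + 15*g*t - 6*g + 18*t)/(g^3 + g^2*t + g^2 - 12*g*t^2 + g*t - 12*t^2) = (g - 6)/(g + 4*t)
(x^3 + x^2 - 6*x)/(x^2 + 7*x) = (x^2 + x - 6)/(x + 7)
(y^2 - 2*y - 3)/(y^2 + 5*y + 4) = (y - 3)/(y + 4)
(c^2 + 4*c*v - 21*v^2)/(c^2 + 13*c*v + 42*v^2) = (c - 3*v)/(c + 6*v)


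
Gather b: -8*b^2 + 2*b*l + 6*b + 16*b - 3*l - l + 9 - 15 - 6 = -8*b^2 + b*(2*l + 22) - 4*l - 12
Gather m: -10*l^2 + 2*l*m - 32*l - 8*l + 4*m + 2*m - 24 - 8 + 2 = -10*l^2 - 40*l + m*(2*l + 6) - 30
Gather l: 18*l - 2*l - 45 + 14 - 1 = 16*l - 32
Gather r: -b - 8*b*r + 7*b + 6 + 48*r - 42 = 6*b + r*(48 - 8*b) - 36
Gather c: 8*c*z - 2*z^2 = 8*c*z - 2*z^2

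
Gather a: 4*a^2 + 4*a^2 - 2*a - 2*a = 8*a^2 - 4*a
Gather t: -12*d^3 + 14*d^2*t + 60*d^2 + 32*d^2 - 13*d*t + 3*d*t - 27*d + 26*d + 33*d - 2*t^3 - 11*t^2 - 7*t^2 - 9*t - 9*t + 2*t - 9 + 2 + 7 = -12*d^3 + 92*d^2 + 32*d - 2*t^3 - 18*t^2 + t*(14*d^2 - 10*d - 16)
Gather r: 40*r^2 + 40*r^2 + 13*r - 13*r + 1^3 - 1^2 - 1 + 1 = 80*r^2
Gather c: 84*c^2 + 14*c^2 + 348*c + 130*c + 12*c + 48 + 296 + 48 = 98*c^2 + 490*c + 392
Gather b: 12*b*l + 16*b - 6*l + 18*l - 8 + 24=b*(12*l + 16) + 12*l + 16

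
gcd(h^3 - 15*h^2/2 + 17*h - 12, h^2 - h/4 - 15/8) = h - 3/2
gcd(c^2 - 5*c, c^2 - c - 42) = 1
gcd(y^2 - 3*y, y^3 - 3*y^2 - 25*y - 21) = 1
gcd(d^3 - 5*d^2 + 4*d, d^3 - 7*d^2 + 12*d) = d^2 - 4*d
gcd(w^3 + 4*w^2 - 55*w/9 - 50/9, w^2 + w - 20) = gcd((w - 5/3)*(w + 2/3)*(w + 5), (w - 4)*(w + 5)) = w + 5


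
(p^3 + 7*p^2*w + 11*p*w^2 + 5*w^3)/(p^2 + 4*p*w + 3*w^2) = (p^2 + 6*p*w + 5*w^2)/(p + 3*w)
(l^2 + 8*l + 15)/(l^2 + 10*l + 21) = (l + 5)/(l + 7)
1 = 1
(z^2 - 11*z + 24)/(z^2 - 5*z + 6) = (z - 8)/(z - 2)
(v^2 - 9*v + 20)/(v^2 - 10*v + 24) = (v - 5)/(v - 6)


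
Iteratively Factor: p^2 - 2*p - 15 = (p + 3)*(p - 5)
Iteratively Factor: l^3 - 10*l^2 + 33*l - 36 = (l - 4)*(l^2 - 6*l + 9) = (l - 4)*(l - 3)*(l - 3)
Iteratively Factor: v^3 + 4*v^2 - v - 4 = (v + 1)*(v^2 + 3*v - 4) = (v - 1)*(v + 1)*(v + 4)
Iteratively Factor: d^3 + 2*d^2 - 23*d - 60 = (d + 3)*(d^2 - d - 20) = (d + 3)*(d + 4)*(d - 5)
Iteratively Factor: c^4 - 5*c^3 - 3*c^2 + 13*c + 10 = (c + 1)*(c^3 - 6*c^2 + 3*c + 10) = (c + 1)^2*(c^2 - 7*c + 10) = (c - 2)*(c + 1)^2*(c - 5)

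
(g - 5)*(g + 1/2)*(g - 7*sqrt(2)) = g^3 - 7*sqrt(2)*g^2 - 9*g^2/2 - 5*g/2 + 63*sqrt(2)*g/2 + 35*sqrt(2)/2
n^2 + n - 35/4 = (n - 5/2)*(n + 7/2)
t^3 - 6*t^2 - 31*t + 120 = (t - 8)*(t - 3)*(t + 5)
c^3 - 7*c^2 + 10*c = c*(c - 5)*(c - 2)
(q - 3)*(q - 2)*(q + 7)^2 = q^4 + 9*q^3 - 15*q^2 - 161*q + 294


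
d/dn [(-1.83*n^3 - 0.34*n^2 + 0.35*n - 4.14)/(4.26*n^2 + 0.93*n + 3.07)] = (-7.7958*n^4 - 3.4038*n^3 - 18.6615*n^2 + 33.1852*n + 4.9247)/(18.1476*n^4 + 7.9236*n^3 + 27.0213*n^2 + 5.7102*n + 9.4249)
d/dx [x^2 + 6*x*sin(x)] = 6*x*cos(x) + 2*x + 6*sin(x)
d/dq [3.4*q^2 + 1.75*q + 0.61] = 6.8*q + 1.75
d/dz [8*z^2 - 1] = 16*z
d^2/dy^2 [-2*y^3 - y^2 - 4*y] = -12*y - 2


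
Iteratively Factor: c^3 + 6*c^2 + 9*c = (c)*(c^2 + 6*c + 9) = c*(c + 3)*(c + 3)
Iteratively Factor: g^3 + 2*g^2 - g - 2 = (g + 1)*(g^2 + g - 2) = (g + 1)*(g + 2)*(g - 1)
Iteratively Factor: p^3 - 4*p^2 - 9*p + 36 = (p - 3)*(p^2 - p - 12) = (p - 3)*(p + 3)*(p - 4)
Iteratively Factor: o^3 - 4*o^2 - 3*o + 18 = (o - 3)*(o^2 - o - 6) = (o - 3)^2*(o + 2)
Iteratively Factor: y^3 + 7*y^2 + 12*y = (y + 3)*(y^2 + 4*y) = y*(y + 3)*(y + 4)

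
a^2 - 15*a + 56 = (a - 8)*(a - 7)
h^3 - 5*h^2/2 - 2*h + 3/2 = (h - 3)*(h - 1/2)*(h + 1)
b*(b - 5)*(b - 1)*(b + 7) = b^4 + b^3 - 37*b^2 + 35*b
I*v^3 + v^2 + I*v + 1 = (v - I)*(v + I)*(I*v + 1)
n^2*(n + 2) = n^3 + 2*n^2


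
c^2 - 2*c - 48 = (c - 8)*(c + 6)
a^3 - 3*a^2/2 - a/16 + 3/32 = (a - 3/2)*(a - 1/4)*(a + 1/4)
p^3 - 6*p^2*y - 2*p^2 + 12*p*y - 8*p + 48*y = (p - 4)*(p + 2)*(p - 6*y)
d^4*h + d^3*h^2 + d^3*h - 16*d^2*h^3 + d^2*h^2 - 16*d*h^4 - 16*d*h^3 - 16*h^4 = (d - 4*h)*(d + h)*(d + 4*h)*(d*h + h)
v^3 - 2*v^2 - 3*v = v*(v - 3)*(v + 1)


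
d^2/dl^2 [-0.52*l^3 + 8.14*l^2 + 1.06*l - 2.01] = 16.28 - 3.12*l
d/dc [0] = 0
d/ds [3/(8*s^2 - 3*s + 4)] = 3*(3 - 16*s)/(8*s^2 - 3*s + 4)^2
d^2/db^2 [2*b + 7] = 0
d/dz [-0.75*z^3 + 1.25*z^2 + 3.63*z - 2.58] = -2.25*z^2 + 2.5*z + 3.63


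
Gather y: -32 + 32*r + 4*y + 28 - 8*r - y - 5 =24*r + 3*y - 9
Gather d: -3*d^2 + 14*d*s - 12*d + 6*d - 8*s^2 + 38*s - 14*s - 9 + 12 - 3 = -3*d^2 + d*(14*s - 6) - 8*s^2 + 24*s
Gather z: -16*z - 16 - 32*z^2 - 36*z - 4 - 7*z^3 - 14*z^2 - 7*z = -7*z^3 - 46*z^2 - 59*z - 20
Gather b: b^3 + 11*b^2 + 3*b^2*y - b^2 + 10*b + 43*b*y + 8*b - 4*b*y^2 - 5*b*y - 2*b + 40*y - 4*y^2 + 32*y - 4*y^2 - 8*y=b^3 + b^2*(3*y + 10) + b*(-4*y^2 + 38*y + 16) - 8*y^2 + 64*y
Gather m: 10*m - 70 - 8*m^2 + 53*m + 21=-8*m^2 + 63*m - 49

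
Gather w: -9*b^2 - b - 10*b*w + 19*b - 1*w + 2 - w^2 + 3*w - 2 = -9*b^2 + 18*b - w^2 + w*(2 - 10*b)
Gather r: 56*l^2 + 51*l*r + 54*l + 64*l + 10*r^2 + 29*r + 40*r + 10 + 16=56*l^2 + 118*l + 10*r^2 + r*(51*l + 69) + 26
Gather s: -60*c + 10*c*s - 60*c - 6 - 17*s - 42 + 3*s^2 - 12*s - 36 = -120*c + 3*s^2 + s*(10*c - 29) - 84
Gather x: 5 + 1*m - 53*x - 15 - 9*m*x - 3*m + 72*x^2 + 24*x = -2*m + 72*x^2 + x*(-9*m - 29) - 10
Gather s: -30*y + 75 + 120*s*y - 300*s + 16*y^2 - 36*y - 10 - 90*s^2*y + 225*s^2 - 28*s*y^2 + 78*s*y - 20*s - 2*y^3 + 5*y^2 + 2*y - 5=s^2*(225 - 90*y) + s*(-28*y^2 + 198*y - 320) - 2*y^3 + 21*y^2 - 64*y + 60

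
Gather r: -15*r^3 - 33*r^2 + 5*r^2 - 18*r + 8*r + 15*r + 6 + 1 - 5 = -15*r^3 - 28*r^2 + 5*r + 2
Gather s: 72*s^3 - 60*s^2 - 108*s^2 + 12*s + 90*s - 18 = 72*s^3 - 168*s^2 + 102*s - 18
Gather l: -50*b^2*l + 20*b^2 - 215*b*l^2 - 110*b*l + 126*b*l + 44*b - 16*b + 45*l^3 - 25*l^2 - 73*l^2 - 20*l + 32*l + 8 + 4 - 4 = 20*b^2 + 28*b + 45*l^3 + l^2*(-215*b - 98) + l*(-50*b^2 + 16*b + 12) + 8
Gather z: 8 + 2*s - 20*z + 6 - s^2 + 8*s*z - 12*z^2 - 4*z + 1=-s^2 + 2*s - 12*z^2 + z*(8*s - 24) + 15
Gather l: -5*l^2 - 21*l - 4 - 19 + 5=-5*l^2 - 21*l - 18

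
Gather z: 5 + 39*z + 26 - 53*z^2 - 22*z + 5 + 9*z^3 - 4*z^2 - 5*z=9*z^3 - 57*z^2 + 12*z + 36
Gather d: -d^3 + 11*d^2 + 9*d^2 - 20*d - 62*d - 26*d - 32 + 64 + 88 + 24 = -d^3 + 20*d^2 - 108*d + 144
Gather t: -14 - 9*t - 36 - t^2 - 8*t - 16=-t^2 - 17*t - 66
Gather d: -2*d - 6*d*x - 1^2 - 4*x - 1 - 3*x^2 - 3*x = d*(-6*x - 2) - 3*x^2 - 7*x - 2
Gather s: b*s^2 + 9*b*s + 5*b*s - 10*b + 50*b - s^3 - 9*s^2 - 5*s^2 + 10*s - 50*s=40*b - s^3 + s^2*(b - 14) + s*(14*b - 40)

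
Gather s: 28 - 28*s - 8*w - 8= -28*s - 8*w + 20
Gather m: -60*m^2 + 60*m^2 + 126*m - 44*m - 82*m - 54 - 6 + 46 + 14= 0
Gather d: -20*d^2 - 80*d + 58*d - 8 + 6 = -20*d^2 - 22*d - 2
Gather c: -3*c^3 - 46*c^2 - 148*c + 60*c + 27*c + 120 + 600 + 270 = -3*c^3 - 46*c^2 - 61*c + 990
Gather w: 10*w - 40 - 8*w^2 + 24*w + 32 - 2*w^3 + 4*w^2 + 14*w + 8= -2*w^3 - 4*w^2 + 48*w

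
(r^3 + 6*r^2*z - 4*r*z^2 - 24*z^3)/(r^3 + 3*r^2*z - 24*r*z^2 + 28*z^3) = (-r^2 - 8*r*z - 12*z^2)/(-r^2 - 5*r*z + 14*z^2)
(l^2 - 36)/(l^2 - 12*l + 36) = (l + 6)/(l - 6)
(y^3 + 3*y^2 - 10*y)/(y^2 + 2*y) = (y^2 + 3*y - 10)/(y + 2)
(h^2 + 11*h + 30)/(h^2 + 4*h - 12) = (h + 5)/(h - 2)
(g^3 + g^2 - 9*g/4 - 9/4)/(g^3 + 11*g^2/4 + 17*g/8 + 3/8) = 2*(2*g - 3)/(4*g + 1)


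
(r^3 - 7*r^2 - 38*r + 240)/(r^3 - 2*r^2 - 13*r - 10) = (r^2 - 2*r - 48)/(r^2 + 3*r + 2)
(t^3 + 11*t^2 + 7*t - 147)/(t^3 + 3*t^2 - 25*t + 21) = (t + 7)/(t - 1)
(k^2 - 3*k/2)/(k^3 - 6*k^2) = (k - 3/2)/(k*(k - 6))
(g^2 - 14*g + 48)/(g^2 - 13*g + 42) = (g - 8)/(g - 7)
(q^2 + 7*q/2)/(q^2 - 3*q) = (q + 7/2)/(q - 3)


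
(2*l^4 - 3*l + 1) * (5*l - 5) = 10*l^5 - 10*l^4 - 15*l^2 + 20*l - 5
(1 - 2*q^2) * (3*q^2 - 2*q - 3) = -6*q^4 + 4*q^3 + 9*q^2 - 2*q - 3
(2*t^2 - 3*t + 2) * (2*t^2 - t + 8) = 4*t^4 - 8*t^3 + 23*t^2 - 26*t + 16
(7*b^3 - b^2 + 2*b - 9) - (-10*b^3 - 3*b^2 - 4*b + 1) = 17*b^3 + 2*b^2 + 6*b - 10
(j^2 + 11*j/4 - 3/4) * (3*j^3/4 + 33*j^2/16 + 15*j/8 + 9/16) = 3*j^5/4 + 33*j^4/8 + 447*j^3/64 + 267*j^2/64 + 9*j/64 - 27/64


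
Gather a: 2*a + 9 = 2*a + 9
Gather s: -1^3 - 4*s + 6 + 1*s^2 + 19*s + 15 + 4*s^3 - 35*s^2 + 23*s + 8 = 4*s^3 - 34*s^2 + 38*s + 28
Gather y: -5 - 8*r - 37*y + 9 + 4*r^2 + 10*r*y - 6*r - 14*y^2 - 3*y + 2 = 4*r^2 - 14*r - 14*y^2 + y*(10*r - 40) + 6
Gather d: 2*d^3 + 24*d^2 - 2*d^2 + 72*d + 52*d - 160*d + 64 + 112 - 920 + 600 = 2*d^3 + 22*d^2 - 36*d - 144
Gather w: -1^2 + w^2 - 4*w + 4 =w^2 - 4*w + 3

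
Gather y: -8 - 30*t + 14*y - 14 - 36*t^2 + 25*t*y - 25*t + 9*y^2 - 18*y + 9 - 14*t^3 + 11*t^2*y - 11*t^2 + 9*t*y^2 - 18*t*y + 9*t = -14*t^3 - 47*t^2 - 46*t + y^2*(9*t + 9) + y*(11*t^2 + 7*t - 4) - 13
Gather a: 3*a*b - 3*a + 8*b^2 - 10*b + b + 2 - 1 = a*(3*b - 3) + 8*b^2 - 9*b + 1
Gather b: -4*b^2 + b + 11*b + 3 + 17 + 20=-4*b^2 + 12*b + 40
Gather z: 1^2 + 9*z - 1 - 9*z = 0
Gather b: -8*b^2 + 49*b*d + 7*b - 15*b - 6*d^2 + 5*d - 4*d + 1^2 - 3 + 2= -8*b^2 + b*(49*d - 8) - 6*d^2 + d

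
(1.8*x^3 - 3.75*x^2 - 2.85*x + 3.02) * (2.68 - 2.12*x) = -3.816*x^4 + 12.774*x^3 - 4.008*x^2 - 14.0404*x + 8.0936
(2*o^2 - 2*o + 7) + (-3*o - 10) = 2*o^2 - 5*o - 3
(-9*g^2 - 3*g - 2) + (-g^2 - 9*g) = -10*g^2 - 12*g - 2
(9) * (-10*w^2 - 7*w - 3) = -90*w^2 - 63*w - 27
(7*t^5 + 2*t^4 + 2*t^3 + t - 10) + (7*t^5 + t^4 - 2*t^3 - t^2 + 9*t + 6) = 14*t^5 + 3*t^4 - t^2 + 10*t - 4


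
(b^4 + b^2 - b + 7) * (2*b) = 2*b^5 + 2*b^3 - 2*b^2 + 14*b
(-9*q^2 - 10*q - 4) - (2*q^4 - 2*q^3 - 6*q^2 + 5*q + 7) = -2*q^4 + 2*q^3 - 3*q^2 - 15*q - 11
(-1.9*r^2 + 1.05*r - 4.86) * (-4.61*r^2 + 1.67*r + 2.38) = 8.759*r^4 - 8.0135*r^3 + 19.6361*r^2 - 5.6172*r - 11.5668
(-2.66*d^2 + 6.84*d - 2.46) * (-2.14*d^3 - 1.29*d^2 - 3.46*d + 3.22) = 5.6924*d^5 - 11.2062*d^4 + 5.6444*d^3 - 29.0582*d^2 + 30.5364*d - 7.9212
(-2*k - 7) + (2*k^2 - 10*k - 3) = 2*k^2 - 12*k - 10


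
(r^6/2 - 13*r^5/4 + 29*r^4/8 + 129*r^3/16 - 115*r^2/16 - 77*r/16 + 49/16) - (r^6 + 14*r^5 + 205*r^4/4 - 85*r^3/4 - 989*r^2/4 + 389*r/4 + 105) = -r^6/2 - 69*r^5/4 - 381*r^4/8 + 469*r^3/16 + 3841*r^2/16 - 1633*r/16 - 1631/16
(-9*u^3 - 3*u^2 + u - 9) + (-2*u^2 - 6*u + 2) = -9*u^3 - 5*u^2 - 5*u - 7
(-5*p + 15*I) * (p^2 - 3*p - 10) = -5*p^3 + 15*p^2 + 15*I*p^2 + 50*p - 45*I*p - 150*I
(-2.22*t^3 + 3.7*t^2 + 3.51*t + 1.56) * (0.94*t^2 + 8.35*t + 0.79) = -2.0868*t^5 - 15.059*t^4 + 32.4406*t^3 + 33.6979*t^2 + 15.7989*t + 1.2324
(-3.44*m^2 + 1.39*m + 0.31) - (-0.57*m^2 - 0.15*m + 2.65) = -2.87*m^2 + 1.54*m - 2.34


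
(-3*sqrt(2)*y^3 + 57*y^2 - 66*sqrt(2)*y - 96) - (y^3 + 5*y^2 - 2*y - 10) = -3*sqrt(2)*y^3 - y^3 + 52*y^2 - 66*sqrt(2)*y + 2*y - 86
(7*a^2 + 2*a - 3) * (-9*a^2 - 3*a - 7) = -63*a^4 - 39*a^3 - 28*a^2 - 5*a + 21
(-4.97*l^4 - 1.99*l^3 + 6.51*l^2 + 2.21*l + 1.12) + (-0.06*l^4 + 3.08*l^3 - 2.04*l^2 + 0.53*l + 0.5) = -5.03*l^4 + 1.09*l^3 + 4.47*l^2 + 2.74*l + 1.62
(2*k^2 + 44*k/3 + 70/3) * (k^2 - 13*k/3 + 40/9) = 2*k^4 + 6*k^3 - 94*k^2/3 - 970*k/27 + 2800/27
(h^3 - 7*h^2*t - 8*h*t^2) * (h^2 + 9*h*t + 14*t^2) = h^5 + 2*h^4*t - 57*h^3*t^2 - 170*h^2*t^3 - 112*h*t^4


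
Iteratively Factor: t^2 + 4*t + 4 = (t + 2)*(t + 2)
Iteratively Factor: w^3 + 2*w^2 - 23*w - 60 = (w + 3)*(w^2 - w - 20) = (w + 3)*(w + 4)*(w - 5)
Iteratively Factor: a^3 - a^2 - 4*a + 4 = (a - 2)*(a^2 + a - 2) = (a - 2)*(a + 2)*(a - 1)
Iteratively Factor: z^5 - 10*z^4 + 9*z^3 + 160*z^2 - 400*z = (z - 5)*(z^4 - 5*z^3 - 16*z^2 + 80*z) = z*(z - 5)*(z^3 - 5*z^2 - 16*z + 80) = z*(z - 5)*(z - 4)*(z^2 - z - 20) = z*(z - 5)^2*(z - 4)*(z + 4)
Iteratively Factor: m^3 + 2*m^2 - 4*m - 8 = (m + 2)*(m^2 - 4) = (m - 2)*(m + 2)*(m + 2)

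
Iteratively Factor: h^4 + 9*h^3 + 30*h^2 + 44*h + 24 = (h + 3)*(h^3 + 6*h^2 + 12*h + 8) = (h + 2)*(h + 3)*(h^2 + 4*h + 4) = (h + 2)^2*(h + 3)*(h + 2)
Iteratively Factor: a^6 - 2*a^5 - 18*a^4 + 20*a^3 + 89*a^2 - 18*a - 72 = (a - 3)*(a^5 + a^4 - 15*a^3 - 25*a^2 + 14*a + 24) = (a - 3)*(a + 2)*(a^4 - a^3 - 13*a^2 + a + 12) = (a - 4)*(a - 3)*(a + 2)*(a^3 + 3*a^2 - a - 3) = (a - 4)*(a - 3)*(a + 1)*(a + 2)*(a^2 + 2*a - 3) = (a - 4)*(a - 3)*(a - 1)*(a + 1)*(a + 2)*(a + 3)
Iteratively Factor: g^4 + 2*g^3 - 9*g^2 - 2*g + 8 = (g - 2)*(g^3 + 4*g^2 - g - 4) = (g - 2)*(g - 1)*(g^2 + 5*g + 4) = (g - 2)*(g - 1)*(g + 4)*(g + 1)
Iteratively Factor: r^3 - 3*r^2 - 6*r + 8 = (r + 2)*(r^2 - 5*r + 4) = (r - 1)*(r + 2)*(r - 4)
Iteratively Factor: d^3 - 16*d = (d + 4)*(d^2 - 4*d) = d*(d + 4)*(d - 4)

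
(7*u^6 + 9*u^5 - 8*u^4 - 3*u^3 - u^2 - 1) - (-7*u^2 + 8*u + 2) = 7*u^6 + 9*u^5 - 8*u^4 - 3*u^3 + 6*u^2 - 8*u - 3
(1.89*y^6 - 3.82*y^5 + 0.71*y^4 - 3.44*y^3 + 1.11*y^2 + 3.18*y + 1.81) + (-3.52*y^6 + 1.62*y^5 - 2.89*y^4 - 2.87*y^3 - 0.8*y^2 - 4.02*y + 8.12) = -1.63*y^6 - 2.2*y^5 - 2.18*y^4 - 6.31*y^3 + 0.31*y^2 - 0.839999999999999*y + 9.93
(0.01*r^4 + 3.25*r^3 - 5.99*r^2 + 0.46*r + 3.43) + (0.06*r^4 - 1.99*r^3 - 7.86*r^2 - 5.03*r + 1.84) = 0.07*r^4 + 1.26*r^3 - 13.85*r^2 - 4.57*r + 5.27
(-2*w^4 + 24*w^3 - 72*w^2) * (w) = -2*w^5 + 24*w^4 - 72*w^3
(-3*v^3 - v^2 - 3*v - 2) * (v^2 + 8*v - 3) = -3*v^5 - 25*v^4 - 2*v^3 - 23*v^2 - 7*v + 6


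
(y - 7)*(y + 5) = y^2 - 2*y - 35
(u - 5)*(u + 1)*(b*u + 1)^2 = b^2*u^4 - 4*b^2*u^3 - 5*b^2*u^2 + 2*b*u^3 - 8*b*u^2 - 10*b*u + u^2 - 4*u - 5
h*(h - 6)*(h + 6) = h^3 - 36*h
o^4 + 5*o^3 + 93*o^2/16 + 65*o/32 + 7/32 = (o + 1/4)^2*(o + 1)*(o + 7/2)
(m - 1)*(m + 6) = m^2 + 5*m - 6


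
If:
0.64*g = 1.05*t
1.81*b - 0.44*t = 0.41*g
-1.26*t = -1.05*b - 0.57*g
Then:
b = 0.00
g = 0.00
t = 0.00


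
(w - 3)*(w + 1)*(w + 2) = w^3 - 7*w - 6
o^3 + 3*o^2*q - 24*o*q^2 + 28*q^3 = (o - 2*q)^2*(o + 7*q)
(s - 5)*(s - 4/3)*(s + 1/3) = s^3 - 6*s^2 + 41*s/9 + 20/9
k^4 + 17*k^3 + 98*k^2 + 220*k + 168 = (k + 2)^2*(k + 6)*(k + 7)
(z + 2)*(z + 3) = z^2 + 5*z + 6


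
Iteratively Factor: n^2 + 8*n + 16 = (n + 4)*(n + 4)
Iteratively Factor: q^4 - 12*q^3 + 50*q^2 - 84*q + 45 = (q - 1)*(q^3 - 11*q^2 + 39*q - 45) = (q - 5)*(q - 1)*(q^2 - 6*q + 9) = (q - 5)*(q - 3)*(q - 1)*(q - 3)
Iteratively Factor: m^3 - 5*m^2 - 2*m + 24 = (m - 3)*(m^2 - 2*m - 8) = (m - 3)*(m + 2)*(m - 4)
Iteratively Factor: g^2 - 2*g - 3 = (g - 3)*(g + 1)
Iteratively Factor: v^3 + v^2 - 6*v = (v - 2)*(v^2 + 3*v) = v*(v - 2)*(v + 3)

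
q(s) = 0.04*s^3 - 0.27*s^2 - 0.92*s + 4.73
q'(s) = 0.12*s^2 - 0.54*s - 0.92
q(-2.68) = 4.49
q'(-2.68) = 1.39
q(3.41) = 0.04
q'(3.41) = -1.37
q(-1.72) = 5.31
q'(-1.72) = 0.36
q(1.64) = 2.67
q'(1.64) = -1.48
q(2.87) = 0.81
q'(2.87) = -1.48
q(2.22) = 1.79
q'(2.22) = -1.53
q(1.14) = 3.39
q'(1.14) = -1.38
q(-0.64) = 5.20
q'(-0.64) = -0.53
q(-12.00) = -92.23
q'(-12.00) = 22.84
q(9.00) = 3.74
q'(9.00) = 3.94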